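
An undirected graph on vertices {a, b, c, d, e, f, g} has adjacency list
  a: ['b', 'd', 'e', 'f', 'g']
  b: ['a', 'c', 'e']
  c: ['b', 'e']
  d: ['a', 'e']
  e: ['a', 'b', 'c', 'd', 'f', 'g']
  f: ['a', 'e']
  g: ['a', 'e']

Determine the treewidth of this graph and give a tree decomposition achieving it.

Treewidth 2.
One such decomposition:
Bags: B1 = {a, e, f}  B2 = {a, b, e}  B3 = {b, c, e}  B4 = {a, e, g}  B5 = {a, d, e}
Tree: B1–B2, B2–B3, B1–B4, B4–B5

Each bag holds 3 vertices, so the decomposition has width 2, which upper-bounds the treewidth. Conversely, {b, c, e} is a clique of size 3, and the vertices of any clique must share a bag in every tree decomposition; so some bag has ≥ 3 vertices and tw(G) ≥ 2. The upper and lower bounds meet at 2, so that is the treewidth.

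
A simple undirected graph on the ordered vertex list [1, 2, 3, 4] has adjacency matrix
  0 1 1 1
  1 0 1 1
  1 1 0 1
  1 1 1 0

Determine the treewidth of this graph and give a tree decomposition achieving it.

Treewidth 3.
One such decomposition:
Bags: B1 = {1, 2, 3, 4}
Tree: (single bag)

With just one bag of size 4, the width is 4 − 1 = 3, so tw(G) ≤ 3. Conversely, {1, 2, 3, 4} is a clique of size 4, and the vertices of any clique must share a bag in every tree decomposition; so some bag has ≥ 4 vertices and tw(G) ≥ 3. Therefore the treewidth is 3.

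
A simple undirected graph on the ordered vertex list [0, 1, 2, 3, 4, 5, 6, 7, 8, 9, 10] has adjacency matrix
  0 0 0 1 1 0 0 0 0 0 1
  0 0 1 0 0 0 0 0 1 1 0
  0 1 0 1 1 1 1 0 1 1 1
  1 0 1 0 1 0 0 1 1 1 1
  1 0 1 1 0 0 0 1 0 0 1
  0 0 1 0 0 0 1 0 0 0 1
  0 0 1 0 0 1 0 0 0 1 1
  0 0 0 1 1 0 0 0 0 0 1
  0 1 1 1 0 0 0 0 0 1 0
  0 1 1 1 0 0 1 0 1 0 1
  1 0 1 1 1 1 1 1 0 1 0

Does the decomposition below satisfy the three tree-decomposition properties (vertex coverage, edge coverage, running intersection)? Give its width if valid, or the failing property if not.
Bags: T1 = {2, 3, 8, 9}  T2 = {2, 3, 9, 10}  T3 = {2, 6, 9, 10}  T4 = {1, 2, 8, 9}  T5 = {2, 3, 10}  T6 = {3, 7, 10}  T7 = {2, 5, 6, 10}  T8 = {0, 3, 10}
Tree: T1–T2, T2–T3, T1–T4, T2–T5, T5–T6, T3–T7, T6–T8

No — vertex 4 appears in no bag.

A tree decomposition must satisfy three properties: every vertex lies in some bag; for every edge, both endpoints lie together in some bag; and for every vertex, the bags containing it form a connected subtree. Here vertex 4 appears in no bag, so the decomposition is invalid.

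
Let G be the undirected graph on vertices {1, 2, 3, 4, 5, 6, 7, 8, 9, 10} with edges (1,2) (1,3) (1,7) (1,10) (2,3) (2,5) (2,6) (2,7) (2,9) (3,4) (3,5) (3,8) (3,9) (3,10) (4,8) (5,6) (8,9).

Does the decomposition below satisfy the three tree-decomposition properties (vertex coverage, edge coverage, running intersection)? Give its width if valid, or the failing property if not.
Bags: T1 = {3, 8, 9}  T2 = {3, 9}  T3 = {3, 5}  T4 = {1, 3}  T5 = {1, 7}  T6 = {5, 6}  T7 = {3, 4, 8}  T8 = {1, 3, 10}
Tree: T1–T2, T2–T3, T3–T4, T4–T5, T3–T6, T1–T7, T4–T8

A tree decomposition must satisfy three properties: every vertex lies in some bag; for every edge, both endpoints lie together in some bag; and for every vertex, the bags containing it form a connected subtree. Here vertex 2 appears in no bag, so the decomposition is invalid.

No — vertex 2 appears in no bag.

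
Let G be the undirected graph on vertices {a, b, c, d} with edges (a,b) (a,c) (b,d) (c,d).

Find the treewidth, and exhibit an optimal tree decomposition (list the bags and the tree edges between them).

The largest bag has 3 vertices, giving width 2; this decomposition certifies tw(G) ≤ 2. The edges b–d–c–a–b form a cycle, so G is not a tree and its treewidth is at least 2. The upper and lower bounds meet at 2, so that is the treewidth.

Treewidth 2.
One optimal decomposition is:
Bags: B1 = {b, c, d}  B2 = {a, b, c}
Tree: B1–B2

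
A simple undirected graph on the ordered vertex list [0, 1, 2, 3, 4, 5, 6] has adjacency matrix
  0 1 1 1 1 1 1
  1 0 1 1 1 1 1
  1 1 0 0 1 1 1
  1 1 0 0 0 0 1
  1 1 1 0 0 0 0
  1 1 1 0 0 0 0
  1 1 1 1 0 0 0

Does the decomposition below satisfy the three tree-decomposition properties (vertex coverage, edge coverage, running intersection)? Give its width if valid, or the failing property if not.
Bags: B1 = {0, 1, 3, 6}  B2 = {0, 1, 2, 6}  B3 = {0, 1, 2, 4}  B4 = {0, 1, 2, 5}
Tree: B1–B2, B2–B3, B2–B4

Every vertex of G appears in some bag (union = {0, 1, 2, 3, 4, 5, 6}); every edge is covered by a bag; and for each vertex v the set of bags containing v is connected in the bag tree. The decomposition is therefore valid. The largest bag has 4 vertices, so the width is 3.

Yes; width 3.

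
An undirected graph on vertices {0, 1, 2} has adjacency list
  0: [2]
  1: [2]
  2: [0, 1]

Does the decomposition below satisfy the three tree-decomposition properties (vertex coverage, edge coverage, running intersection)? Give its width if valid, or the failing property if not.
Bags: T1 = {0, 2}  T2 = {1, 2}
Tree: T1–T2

Yes; width 1.

Every vertex of G appears in some bag (union = {0, 1, 2}); every edge is covered by a bag; and for each vertex v the set of bags containing v is connected in the bag tree. The decomposition is therefore valid. The largest bag has 2 vertices, so the width is 1.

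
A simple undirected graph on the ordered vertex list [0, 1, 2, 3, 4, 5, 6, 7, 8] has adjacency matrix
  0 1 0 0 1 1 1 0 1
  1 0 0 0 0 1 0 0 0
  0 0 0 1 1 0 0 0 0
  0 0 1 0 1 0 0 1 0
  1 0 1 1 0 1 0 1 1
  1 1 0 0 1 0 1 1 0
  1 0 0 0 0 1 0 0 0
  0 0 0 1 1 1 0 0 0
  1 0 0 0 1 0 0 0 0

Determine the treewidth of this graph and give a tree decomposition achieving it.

Treewidth 2.
One optimal decomposition is:
Bags: B1 = {0, 4, 5}  B2 = {0, 1, 5}  B3 = {0, 5, 6}  B4 = {4, 5, 7}  B5 = {3, 4, 7}  B6 = {2, 3, 4}  B7 = {0, 4, 8}
Tree: B1–B2, B1–B3, B1–B4, B4–B5, B5–B6, B1–B7

Each bag holds 3 vertices, so the decomposition has width 2, which upper-bounds the treewidth. On the other hand G contains the 3-clique {0, 1, 5}. A clique must lie in a single bag of any decomposition, so no decomposition can have width below 2. Hence tw(G) = 2 exactly.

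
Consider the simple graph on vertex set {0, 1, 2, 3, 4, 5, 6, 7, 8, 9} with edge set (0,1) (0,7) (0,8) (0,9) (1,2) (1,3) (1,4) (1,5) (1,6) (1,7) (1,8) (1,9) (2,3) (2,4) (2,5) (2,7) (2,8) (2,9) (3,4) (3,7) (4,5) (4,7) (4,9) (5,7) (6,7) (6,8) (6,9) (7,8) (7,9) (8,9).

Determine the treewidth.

A width-4 tree decomposition is:
Bags: B1 = {1, 2, 7, 8, 9}  B2 = {1, 6, 7, 8, 9}  B3 = {1, 2, 4, 7, 9}  B4 = {1, 2, 4, 5, 7}  B5 = {0, 1, 7, 8, 9}  B6 = {1, 2, 3, 4, 7}
Tree: B1–B2, B1–B3, B3–B4, B2–B5, B3–B6
Each bag holds 5 vertices, so the decomposition has width 4, which upper-bounds the treewidth. On the other hand G contains the 5-clique {0, 1, 7, 8, 9}. A clique must lie in a single bag of any decomposition, so no decomposition can have width below 4. Combining the bounds, tw(G) = 4.

4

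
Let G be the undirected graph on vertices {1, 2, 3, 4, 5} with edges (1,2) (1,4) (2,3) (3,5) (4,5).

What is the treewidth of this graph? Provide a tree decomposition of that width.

Treewidth 2.
Bags: B1 = {3, 4, 5}  B2 = {1, 3, 4}  B3 = {1, 2, 3}
Tree: B1–B2, B2–B3

The largest bag has 3 vertices, giving width 2; this decomposition certifies tw(G) ≤ 2. Since 3–5–4–1–2–3 is a cycle in G, G is not acyclic. Forests are exactly the graphs of treewidth ≤ 1, so tw(G) ≥ 2. Therefore the treewidth is 2.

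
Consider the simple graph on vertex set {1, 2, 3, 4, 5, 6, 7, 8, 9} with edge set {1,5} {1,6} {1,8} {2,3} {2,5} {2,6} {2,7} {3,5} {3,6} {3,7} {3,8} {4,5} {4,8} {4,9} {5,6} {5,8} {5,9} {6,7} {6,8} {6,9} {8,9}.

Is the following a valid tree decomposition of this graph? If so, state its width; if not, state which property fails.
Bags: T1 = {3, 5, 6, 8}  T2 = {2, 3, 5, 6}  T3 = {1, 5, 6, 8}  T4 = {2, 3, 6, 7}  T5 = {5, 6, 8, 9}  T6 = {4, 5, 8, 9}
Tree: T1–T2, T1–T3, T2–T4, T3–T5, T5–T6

Yes; width 3.

Checking the three conditions: (i) the bags cover all of {1, 2, 3, 4, 5, 6, 7, 8, 9}; (ii) for each edge, some bag contains both endpoints; (iii) the bags containing any fixed vertex form a subtree. All hold, so the decomposition is valid with width 4 − 1 = 3.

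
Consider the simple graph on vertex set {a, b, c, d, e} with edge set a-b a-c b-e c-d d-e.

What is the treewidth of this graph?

A width-2 tree decomposition is:
Bags: B1 = {b, d, e}  B2 = {a, b, d}  B3 = {a, c, d}
Tree: B1–B2, B2–B3
The largest bag has 3 vertices, giving width 2; this decomposition certifies tw(G) ≤ 2. The edges d–e–b–a–c–d form a cycle, so G is not a tree and its treewidth is at least 2. Therefore the treewidth is 2.

2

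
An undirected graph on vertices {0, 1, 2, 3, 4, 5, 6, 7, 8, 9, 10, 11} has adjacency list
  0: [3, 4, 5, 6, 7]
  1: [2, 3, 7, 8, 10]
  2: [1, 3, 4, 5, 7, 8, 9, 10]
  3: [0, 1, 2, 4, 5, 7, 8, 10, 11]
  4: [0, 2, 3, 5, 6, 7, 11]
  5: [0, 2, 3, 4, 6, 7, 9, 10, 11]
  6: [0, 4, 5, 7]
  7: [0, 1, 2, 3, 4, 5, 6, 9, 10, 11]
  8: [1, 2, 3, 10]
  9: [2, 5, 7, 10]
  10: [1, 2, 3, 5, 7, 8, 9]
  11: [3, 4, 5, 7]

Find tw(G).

A width-4 tree decomposition is:
Bags: B1 = {0, 3, 4, 5, 7}  B2 = {2, 3, 4, 5, 7}  B3 = {2, 3, 5, 7, 10}  B4 = {3, 4, 5, 7, 11}  B5 = {1, 2, 3, 7, 10}  B6 = {1, 2, 3, 8, 10}  B7 = {0, 4, 5, 6, 7}  B8 = {2, 5, 7, 9, 10}
Tree: B1–B2, B2–B3, B2–B4, B3–B5, B5–B6, B1–B7, B3–B8
Each bag holds 5 vertices, so the decomposition has width 4, which upper-bounds the treewidth. For the lower bound, the 5 vertices {1, 2, 3, 8, 10} are pairwise adjacent, and any tree decomposition puts a clique entirely inside one bag — forcing width ≥ 4. Therefore the treewidth is 4.

4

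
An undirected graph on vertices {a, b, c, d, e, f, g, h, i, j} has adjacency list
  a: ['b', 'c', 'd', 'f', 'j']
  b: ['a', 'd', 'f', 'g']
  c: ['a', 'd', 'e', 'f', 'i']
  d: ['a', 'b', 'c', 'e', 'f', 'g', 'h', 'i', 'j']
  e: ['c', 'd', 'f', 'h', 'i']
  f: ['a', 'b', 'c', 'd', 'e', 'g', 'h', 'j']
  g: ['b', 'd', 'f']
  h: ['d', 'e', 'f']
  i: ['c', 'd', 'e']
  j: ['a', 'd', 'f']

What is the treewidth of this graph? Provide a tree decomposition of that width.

Treewidth 3.
One optimal decomposition is:
Bags: B1 = {c, d, e, f}  B2 = {c, d, e, i}  B3 = {a, c, d, f}  B4 = {d, e, f, h}  B5 = {a, d, f, j}  B6 = {a, b, d, f}  B7 = {b, d, f, g}
Tree: B1–B2, B1–B3, B1–B4, B3–B5, B3–B6, B6–B7

Every bag has size at most 4, so the width is 4 − 1 = 3 and tw(G) ≤ 3. For the lower bound, the 4 vertices {b, d, f, g} are pairwise adjacent, and any tree decomposition puts a clique entirely inside one bag — forcing width ≥ 3. Combining the bounds, tw(G) = 3.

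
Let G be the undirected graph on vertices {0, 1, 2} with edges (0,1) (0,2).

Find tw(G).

A width-1 tree decomposition is:
Bags: B1 = {0, 1}  B2 = {0, 2}
Tree: B1–B2
Each bag holds 2 vertices, so the decomposition has width 1, which upper-bounds the treewidth. Any graph with an edge has treewidth ≥ 1, and G has the edge 0–1. Combining the bounds, tw(G) = 1.

1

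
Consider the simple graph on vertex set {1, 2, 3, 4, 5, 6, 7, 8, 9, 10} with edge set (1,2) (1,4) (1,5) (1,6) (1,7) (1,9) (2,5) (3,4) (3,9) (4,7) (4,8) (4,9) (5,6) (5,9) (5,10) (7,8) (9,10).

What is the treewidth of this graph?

A width-2 tree decomposition is:
Bags: B1 = {1, 4, 9}  B2 = {1, 5, 9}  B3 = {3, 4, 9}  B4 = {1, 4, 7}  B5 = {5, 9, 10}  B6 = {1, 2, 5}  B7 = {4, 7, 8}  B8 = {1, 5, 6}
Tree: B1–B2, B1–B3, B1–B4, B2–B5, B2–B6, B4–B7, B6–B8
The largest bag has 3 vertices, giving width 2; this decomposition certifies tw(G) ≤ 2. On the other hand G contains the 3-clique {4, 7, 8}. A clique must lie in a single bag of any decomposition, so no decomposition can have width below 2. The upper and lower bounds meet at 2, so that is the treewidth.

2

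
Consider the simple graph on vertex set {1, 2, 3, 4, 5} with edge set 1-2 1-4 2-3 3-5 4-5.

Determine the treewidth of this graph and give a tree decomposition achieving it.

Each bag holds 3 vertices, so the decomposition has width 2, which upper-bounds the treewidth. For the lower bound, G contains the cycle 4–5–3–2–1–4, so G is not a forest; only forests have treewidth ≤ 1, hence tw(G) ≥ 2. The upper and lower bounds meet at 2, so that is the treewidth.

Treewidth 2.
One such decomposition:
Bags: B1 = {3, 4, 5}  B2 = {2, 3, 4}  B3 = {1, 2, 4}
Tree: B1–B2, B2–B3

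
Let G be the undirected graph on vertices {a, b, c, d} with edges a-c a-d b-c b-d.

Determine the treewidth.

A width-2 tree decomposition is:
Bags: B1 = {a, b, c}  B2 = {a, b, d}
Tree: B1–B2
The largest bag has 3 vertices, giving width 2; this decomposition certifies tw(G) ≤ 2. The edges b–c–a–d–b form a cycle, so G is not a tree and its treewidth is at least 2. Therefore the treewidth is 2.

2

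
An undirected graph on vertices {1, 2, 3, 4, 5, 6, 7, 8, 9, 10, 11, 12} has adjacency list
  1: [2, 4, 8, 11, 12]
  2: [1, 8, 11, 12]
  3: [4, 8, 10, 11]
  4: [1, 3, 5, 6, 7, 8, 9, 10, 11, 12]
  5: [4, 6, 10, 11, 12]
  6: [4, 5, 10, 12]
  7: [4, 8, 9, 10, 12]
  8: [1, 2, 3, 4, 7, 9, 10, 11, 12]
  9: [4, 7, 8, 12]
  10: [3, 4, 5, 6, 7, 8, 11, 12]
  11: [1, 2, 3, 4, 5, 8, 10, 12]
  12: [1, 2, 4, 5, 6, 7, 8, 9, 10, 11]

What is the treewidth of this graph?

4

A width-4 tree decomposition is:
Bags: B1 = {4, 7, 8, 10, 12}  B2 = {4, 8, 10, 11, 12}  B3 = {1, 4, 8, 11, 12}  B4 = {3, 4, 8, 10, 11}  B5 = {4, 5, 10, 11, 12}  B6 = {4, 5, 6, 10, 12}  B7 = {1, 2, 8, 11, 12}  B8 = {4, 7, 8, 9, 12}
Tree: B1–B2, B2–B3, B2–B4, B2–B5, B5–B6, B3–B7, B1–B8
Each bag holds 5 vertices, so the decomposition has width 4, which upper-bounds the treewidth. For the lower bound, the 5 vertices {1, 2, 8, 11, 12} are pairwise adjacent, and any tree decomposition puts a clique entirely inside one bag — forcing width ≥ 4. The upper and lower bounds meet at 4, so that is the treewidth.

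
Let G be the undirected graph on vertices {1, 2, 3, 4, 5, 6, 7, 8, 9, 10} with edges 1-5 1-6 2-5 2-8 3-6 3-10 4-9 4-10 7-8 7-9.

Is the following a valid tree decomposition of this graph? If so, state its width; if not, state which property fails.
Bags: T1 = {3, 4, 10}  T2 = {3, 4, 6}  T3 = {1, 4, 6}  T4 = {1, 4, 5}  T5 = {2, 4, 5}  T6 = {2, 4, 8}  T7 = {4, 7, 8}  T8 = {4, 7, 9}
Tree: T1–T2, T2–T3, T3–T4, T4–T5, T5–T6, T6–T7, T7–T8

Checking the three conditions: (i) the bags cover all of {1, 2, 3, 4, 5, 6, 7, 8, 9, 10}; (ii) for each edge, some bag contains both endpoints; (iii) the bags containing any fixed vertex form a subtree. All hold, so the decomposition is valid with width 3 − 1 = 2.

Yes; width 2.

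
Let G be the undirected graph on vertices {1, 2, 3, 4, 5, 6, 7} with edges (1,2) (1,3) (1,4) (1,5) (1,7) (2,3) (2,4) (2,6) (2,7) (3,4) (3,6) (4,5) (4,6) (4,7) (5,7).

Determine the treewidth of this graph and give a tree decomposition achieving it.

Every bag has size at most 4, so the width is 4 − 1 = 3 and tw(G) ≤ 3. For the lower bound, the 4 vertices {1, 2, 3, 4} are pairwise adjacent, and any tree decomposition puts a clique entirely inside one bag — forcing width ≥ 3. The upper and lower bounds meet at 3, so that is the treewidth.

Treewidth 3.
One such decomposition:
Bags: B1 = {1, 4, 5, 7}  B2 = {1, 2, 4, 7}  B3 = {1, 2, 3, 4}  B4 = {2, 3, 4, 6}
Tree: B1–B2, B2–B3, B3–B4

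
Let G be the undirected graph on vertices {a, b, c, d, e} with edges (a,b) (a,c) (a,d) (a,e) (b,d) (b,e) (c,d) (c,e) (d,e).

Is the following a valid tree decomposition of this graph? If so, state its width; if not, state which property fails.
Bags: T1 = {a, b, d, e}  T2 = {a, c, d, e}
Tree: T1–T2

Yes; width 3.

Checking the three conditions: (i) the bags cover all of {a, b, c, d, e}; (ii) for each edge, some bag contains both endpoints; (iii) the bags containing any fixed vertex form a subtree. All hold, so the decomposition is valid with width 4 − 1 = 3.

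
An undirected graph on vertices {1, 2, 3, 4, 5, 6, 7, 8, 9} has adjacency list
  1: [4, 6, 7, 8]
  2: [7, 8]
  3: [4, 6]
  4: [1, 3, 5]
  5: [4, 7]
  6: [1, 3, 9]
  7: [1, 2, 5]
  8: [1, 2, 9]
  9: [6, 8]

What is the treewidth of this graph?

A width-3 tree decomposition is:
Bags: B1 = {2, 4, 5, 7}  B2 = {1, 2, 4, 7}  B3 = {1, 2, 4, 8}  B4 = {1, 3, 4, 8}  B5 = {1, 3, 6, 8}  B6 = {3, 6, 8, 9}
Tree: B1–B2, B2–B3, B3–B4, B4–B5, B5–B6
Each bag holds 4 vertices, so the decomposition has width 3, which upper-bounds the treewidth. For the lower bound: the 4 vertex sets {2,5,7}, {4}, {1}, {3,6,8,9} are disjoint, each induces a connected subgraph, and every pair is joined by at least one edge of G. Contracting each set to a single vertex therefore yields K_{4} as a minor, and since treewidth is minor-monotone, tw(G) ≥ tw(K_{4}) = 3. Hence tw(G) = 3 exactly.

3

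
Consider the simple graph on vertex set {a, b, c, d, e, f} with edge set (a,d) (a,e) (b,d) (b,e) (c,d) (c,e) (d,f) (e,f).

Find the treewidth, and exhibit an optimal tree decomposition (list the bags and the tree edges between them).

Treewidth 2.
One such decomposition:
Bags: B1 = {d, e, f}  B2 = {b, d, e}  B3 = {a, d, e}  B4 = {c, d, e}
Tree: B1–B2, B2–B3, B3–B4

The largest bag has 3 vertices, giving width 2; this decomposition certifies tw(G) ≤ 2. For the lower bound, G contains the cycle e–f–d–b–e, so G is not a forest; only forests have treewidth ≤ 1, hence tw(G) ≥ 2. Combining the bounds, tw(G) = 2.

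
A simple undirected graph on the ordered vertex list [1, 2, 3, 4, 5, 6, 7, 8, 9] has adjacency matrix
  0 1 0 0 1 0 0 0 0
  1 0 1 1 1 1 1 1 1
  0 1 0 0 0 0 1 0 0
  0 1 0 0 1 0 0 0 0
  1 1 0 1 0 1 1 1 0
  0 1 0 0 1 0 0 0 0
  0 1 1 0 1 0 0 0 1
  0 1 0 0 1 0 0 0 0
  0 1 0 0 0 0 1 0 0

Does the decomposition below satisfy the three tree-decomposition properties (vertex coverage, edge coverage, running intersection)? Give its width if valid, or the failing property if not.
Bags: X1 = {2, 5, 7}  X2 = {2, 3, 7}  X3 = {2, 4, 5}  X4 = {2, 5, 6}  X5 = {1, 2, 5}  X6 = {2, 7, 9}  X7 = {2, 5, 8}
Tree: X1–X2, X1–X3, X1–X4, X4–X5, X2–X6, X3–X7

Vertex coverage: the bags together contain {1, 2, 3, 4, 5, 6, 7, 8, 9}, the full vertex set. Edge coverage: each edge of G has both endpoints in at least one bag. Running intersection: for every vertex, the bags containing it form a connected subtree. All three properties hold, so this is a valid tree decomposition of width max|bag| − 1 = 2, and hence tw(G) ≤ 2.

Yes; width 2.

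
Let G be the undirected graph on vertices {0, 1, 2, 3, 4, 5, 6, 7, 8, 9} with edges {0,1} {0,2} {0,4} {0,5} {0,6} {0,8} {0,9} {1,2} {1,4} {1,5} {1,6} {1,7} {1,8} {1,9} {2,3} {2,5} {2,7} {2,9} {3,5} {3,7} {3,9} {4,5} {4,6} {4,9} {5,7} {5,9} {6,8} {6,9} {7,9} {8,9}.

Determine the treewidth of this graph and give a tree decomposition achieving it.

Treewidth 4.
One such decomposition:
Bags: B1 = {0, 1, 2, 5, 9}  B2 = {0, 1, 4, 5, 9}  B3 = {0, 1, 4, 6, 9}  B4 = {0, 1, 6, 8, 9}  B5 = {1, 2, 5, 7, 9}  B6 = {2, 3, 5, 7, 9}
Tree: B1–B2, B2–B3, B3–B4, B1–B5, B5–B6

The largest bag has 5 vertices, giving width 4; this decomposition certifies tw(G) ≤ 4. On the other hand G contains the 5-clique {0, 1, 6, 8, 9}. A clique must lie in a single bag of any decomposition, so no decomposition can have width below 4. The upper and lower bounds meet at 4, so that is the treewidth.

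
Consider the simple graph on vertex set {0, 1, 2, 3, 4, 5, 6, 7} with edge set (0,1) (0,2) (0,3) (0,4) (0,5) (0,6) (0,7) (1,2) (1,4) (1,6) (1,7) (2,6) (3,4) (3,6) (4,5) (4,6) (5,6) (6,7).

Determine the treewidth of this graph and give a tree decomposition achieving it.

Every bag has size at most 4, so the width is 4 − 1 = 3 and tw(G) ≤ 3. For the lower bound, the 4 vertices {0, 1, 2, 6} are pairwise adjacent, and any tree decomposition puts a clique entirely inside one bag — forcing width ≥ 3. Hence tw(G) = 3 exactly.

Treewidth 3.
Bags: B1 = {0, 3, 4, 6}  B2 = {0, 1, 4, 6}  B3 = {0, 1, 6, 7}  B4 = {0, 1, 2, 6}  B5 = {0, 4, 5, 6}
Tree: B1–B2, B2–B3, B3–B4, B2–B5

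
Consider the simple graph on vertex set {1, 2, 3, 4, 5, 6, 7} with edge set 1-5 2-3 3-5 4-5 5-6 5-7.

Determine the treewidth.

1

A width-1 tree decomposition is:
Bags: B1 = {5, 6}  B2 = {5, 7}  B3 = {4, 5}  B4 = {3, 5}  B5 = {2, 3}  B6 = {1, 5}
Tree: B1–B2, B1–B3, B1–B4, B4–B5, B1–B6
The largest bag has 2 vertices, giving width 1; this decomposition certifies tw(G) ≤ 1. Any graph with an edge has treewidth ≥ 1, and G has the edge 5–6. The upper and lower bounds meet at 1, so that is the treewidth.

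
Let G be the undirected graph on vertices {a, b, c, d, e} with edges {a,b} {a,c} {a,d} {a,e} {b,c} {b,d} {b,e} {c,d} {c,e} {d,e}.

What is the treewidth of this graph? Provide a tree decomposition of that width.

With just one bag of size 5, the width is 5 − 1 = 4, so tw(G) ≤ 4. Conversely, {a, b, c, d, e} is a clique of size 5, and the vertices of any clique must share a bag in every tree decomposition; so some bag has ≥ 5 vertices and tw(G) ≥ 4. Therefore the treewidth is 4.

Treewidth 4.
Bags: B1 = {a, b, c, d, e}
Tree: (single bag)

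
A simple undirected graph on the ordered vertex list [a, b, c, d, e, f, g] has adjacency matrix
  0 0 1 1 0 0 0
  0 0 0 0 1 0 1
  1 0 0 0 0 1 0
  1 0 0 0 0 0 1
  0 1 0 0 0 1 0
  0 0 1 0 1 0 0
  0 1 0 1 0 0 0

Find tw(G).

2

A width-2 tree decomposition is:
Bags: B1 = {b, e, f}  B2 = {b, c, f}  B3 = {a, b, c}  B4 = {a, b, d}  B5 = {b, d, g}
Tree: B1–B2, B2–B3, B3–B4, B4–B5
Every bag has size at most 3, so the width is 3 − 1 = 2 and tw(G) ≤ 2. Since b–e–f–c–a–d–g–b is a cycle in G, G is not acyclic. Forests are exactly the graphs of treewidth ≤ 1, so tw(G) ≥ 2. The upper and lower bounds meet at 2, so that is the treewidth.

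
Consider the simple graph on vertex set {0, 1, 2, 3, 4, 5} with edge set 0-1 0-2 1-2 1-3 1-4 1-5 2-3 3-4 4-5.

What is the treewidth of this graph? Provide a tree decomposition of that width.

Treewidth 2.
One optimal decomposition is:
Bags: B1 = {1, 2, 3}  B2 = {1, 3, 4}  B3 = {0, 1, 2}  B4 = {1, 4, 5}
Tree: B1–B2, B1–B3, B2–B4

The largest bag has 3 vertices, giving width 2; this decomposition certifies tw(G) ≤ 2. On the other hand G contains the 3-clique {0, 1, 2}. A clique must lie in a single bag of any decomposition, so no decomposition can have width below 2. The upper and lower bounds meet at 2, so that is the treewidth.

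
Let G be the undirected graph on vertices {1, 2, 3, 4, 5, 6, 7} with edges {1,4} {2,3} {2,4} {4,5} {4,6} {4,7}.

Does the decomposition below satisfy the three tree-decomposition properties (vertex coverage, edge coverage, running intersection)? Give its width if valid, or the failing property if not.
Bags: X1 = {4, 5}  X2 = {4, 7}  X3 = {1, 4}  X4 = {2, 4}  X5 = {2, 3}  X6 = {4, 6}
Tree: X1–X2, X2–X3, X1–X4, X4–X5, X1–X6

Checking the three conditions: (i) the bags cover all of {1, 2, 3, 4, 5, 6, 7}; (ii) for each edge, some bag contains both endpoints; (iii) the bags containing any fixed vertex form a subtree. All hold, so the decomposition is valid with width 2 − 1 = 1.

Yes; width 1.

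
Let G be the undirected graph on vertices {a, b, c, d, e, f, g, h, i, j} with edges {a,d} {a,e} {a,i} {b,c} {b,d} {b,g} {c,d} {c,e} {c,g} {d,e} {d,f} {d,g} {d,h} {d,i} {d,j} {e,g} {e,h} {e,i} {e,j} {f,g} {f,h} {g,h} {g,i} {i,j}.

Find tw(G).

3

A width-3 tree decomposition is:
Bags: B1 = {a, d, e, i}  B2 = {d, e, i, j}  B3 = {d, e, g, i}  B4 = {d, e, g, h}  B5 = {c, d, e, g}  B6 = {d, f, g, h}  B7 = {b, c, d, g}
Tree: B1–B2, B1–B3, B3–B4, B4–B5, B4–B6, B5–B7
Every bag has size at most 4, so the width is 4 − 1 = 3 and tw(G) ≤ 3. For the lower bound, the 4 vertices {d, e, g, h} are pairwise adjacent, and any tree decomposition puts a clique entirely inside one bag — forcing width ≥ 3. Combining the bounds, tw(G) = 3.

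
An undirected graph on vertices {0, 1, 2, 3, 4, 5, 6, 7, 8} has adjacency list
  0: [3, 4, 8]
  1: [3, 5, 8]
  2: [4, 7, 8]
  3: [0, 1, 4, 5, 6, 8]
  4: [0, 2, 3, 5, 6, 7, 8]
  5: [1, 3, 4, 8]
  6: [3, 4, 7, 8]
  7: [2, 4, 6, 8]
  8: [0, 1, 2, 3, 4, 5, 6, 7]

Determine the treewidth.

A width-3 tree decomposition is:
Bags: B1 = {0, 3, 4, 8}  B2 = {3, 4, 6, 8}  B3 = {3, 4, 5, 8}  B4 = {1, 3, 5, 8}  B5 = {4, 6, 7, 8}  B6 = {2, 4, 7, 8}
Tree: B1–B2, B1–B3, B3–B4, B2–B5, B5–B6
Each bag holds 4 vertices, so the decomposition has width 3, which upper-bounds the treewidth. For the lower bound, the 4 vertices {1, 3, 5, 8} are pairwise adjacent, and any tree decomposition puts a clique entirely inside one bag — forcing width ≥ 3. Hence tw(G) = 3 exactly.

3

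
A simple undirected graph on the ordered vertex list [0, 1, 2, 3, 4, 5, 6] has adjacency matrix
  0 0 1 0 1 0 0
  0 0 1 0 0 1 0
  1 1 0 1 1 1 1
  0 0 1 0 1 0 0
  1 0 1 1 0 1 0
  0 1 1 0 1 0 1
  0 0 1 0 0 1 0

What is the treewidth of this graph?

A width-2 tree decomposition is:
Bags: B1 = {2, 4, 5}  B2 = {0, 2, 4}  B3 = {1, 2, 5}  B4 = {2, 5, 6}  B5 = {2, 3, 4}
Tree: B1–B2, B1–B3, B3–B4, B2–B5
Each bag holds 3 vertices, so the decomposition has width 2, which upper-bounds the treewidth. For the lower bound, the 3 vertices {1, 2, 5} are pairwise adjacent, and any tree decomposition puts a clique entirely inside one bag — forcing width ≥ 2. Combining the bounds, tw(G) = 2.

2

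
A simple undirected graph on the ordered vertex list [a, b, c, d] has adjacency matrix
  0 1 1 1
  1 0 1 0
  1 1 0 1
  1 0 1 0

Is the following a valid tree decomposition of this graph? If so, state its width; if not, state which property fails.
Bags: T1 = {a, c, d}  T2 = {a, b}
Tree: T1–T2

A tree decomposition must satisfy three properties: every vertex lies in some bag; for every edge, both endpoints lie together in some bag; and for every vertex, the bags containing it form a connected subtree. Here edge (c,b) lies in no bag, so the decomposition is invalid.

No — edge (c,b) lies in no bag.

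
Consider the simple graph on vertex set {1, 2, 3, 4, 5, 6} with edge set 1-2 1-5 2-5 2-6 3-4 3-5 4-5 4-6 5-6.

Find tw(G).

A width-2 tree decomposition is:
Bags: B1 = {1, 2, 5}  B2 = {2, 5, 6}  B3 = {4, 5, 6}  B4 = {3, 4, 5}
Tree: B1–B2, B2–B3, B3–B4
The largest bag has 3 vertices, giving width 2; this decomposition certifies tw(G) ≤ 2. On the other hand G contains the 3-clique {1, 2, 5}. A clique must lie in a single bag of any decomposition, so no decomposition can have width below 2. The upper and lower bounds meet at 2, so that is the treewidth.

2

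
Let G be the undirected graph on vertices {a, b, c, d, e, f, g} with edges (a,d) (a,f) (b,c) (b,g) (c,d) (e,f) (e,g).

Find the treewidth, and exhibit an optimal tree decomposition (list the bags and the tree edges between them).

Each bag holds 3 vertices, so the decomposition has width 2, which upper-bounds the treewidth. For the lower bound, G contains the cycle f–a–d–c–b–g–e–f, so G is not a forest; only forests have treewidth ≤ 1, hence tw(G) ≥ 2. Combining the bounds, tw(G) = 2.

Treewidth 2.
Bags: B1 = {a, d, f}  B2 = {c, d, f}  B3 = {b, c, f}  B4 = {b, f, g}  B5 = {e, f, g}
Tree: B1–B2, B2–B3, B3–B4, B4–B5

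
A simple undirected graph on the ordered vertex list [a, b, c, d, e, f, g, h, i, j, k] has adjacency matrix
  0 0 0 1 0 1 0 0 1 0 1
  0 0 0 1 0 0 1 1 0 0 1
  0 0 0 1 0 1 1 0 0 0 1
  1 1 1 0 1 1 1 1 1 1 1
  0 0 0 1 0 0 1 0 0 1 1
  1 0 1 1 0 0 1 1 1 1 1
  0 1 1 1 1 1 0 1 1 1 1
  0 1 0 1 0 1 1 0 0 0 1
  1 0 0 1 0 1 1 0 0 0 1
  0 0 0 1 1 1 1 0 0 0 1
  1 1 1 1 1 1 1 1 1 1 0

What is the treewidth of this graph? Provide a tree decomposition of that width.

Each bag holds 5 vertices, so the decomposition has width 4, which upper-bounds the treewidth. On the other hand G contains the 5-clique {d, e, g, j, k}. A clique must lie in a single bag of any decomposition, so no decomposition can have width below 4. Hence tw(G) = 4 exactly.

Treewidth 4.
One optimal decomposition is:
Bags: B1 = {d, f, g, h, k}  B2 = {d, f, g, j, k}  B3 = {d, f, g, i, k}  B4 = {b, d, g, h, k}  B5 = {c, d, f, g, k}  B6 = {a, d, f, i, k}  B7 = {d, e, g, j, k}
Tree: B1–B2, B2–B3, B1–B4, B2–B5, B3–B6, B2–B7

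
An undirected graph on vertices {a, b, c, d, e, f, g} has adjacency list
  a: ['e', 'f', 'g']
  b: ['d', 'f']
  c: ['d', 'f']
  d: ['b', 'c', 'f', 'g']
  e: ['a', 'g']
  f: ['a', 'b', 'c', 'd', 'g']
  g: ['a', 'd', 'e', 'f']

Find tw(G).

2

A width-2 tree decomposition is:
Bags: B1 = {a, f, g}  B2 = {d, f, g}  B3 = {a, e, g}  B4 = {b, d, f}  B5 = {c, d, f}
Tree: B1–B2, B1–B3, B2–B4, B2–B5
Every bag has size at most 3, so the width is 3 − 1 = 2 and tw(G) ≤ 2. On the other hand G contains the 3-clique {a, e, g}. A clique must lie in a single bag of any decomposition, so no decomposition can have width below 2. Therefore the treewidth is 2.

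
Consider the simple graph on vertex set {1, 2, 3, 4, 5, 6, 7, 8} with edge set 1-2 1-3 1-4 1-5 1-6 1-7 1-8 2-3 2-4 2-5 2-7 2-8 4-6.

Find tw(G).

A width-2 tree decomposition is:
Bags: B1 = {1, 2, 5}  B2 = {1, 2, 4}  B3 = {1, 4, 6}  B4 = {1, 2, 7}  B5 = {1, 2, 8}  B6 = {1, 2, 3}
Tree: B1–B2, B2–B3, B2–B4, B1–B5, B1–B6
Each bag holds 3 vertices, so the decomposition has width 2, which upper-bounds the treewidth. For the lower bound, the 3 vertices {1, 2, 3} are pairwise adjacent, and any tree decomposition puts a clique entirely inside one bag — forcing width ≥ 2. Hence tw(G) = 2 exactly.

2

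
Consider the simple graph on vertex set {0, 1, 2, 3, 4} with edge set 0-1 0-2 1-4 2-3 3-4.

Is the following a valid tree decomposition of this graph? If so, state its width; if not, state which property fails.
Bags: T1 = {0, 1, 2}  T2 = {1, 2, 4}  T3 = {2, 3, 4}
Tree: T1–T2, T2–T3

Checking the three conditions: (i) the bags cover all of {0, 1, 2, 3, 4}; (ii) for each edge, some bag contains both endpoints; (iii) the bags containing any fixed vertex form a subtree. All hold, so the decomposition is valid with width 3 − 1 = 2.

Yes; width 2.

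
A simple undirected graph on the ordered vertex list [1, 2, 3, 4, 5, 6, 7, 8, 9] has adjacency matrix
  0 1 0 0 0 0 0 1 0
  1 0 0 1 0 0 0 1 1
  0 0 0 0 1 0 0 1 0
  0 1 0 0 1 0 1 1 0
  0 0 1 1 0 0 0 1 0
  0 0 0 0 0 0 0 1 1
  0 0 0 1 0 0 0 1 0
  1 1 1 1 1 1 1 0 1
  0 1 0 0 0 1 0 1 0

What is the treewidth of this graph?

2

A width-2 tree decomposition is:
Bags: B1 = {2, 4, 8}  B2 = {4, 7, 8}  B3 = {4, 5, 8}  B4 = {3, 5, 8}  B5 = {1, 2, 8}  B6 = {2, 8, 9}  B7 = {6, 8, 9}
Tree: B1–B2, B2–B3, B3–B4, B1–B5, B1–B6, B6–B7
Each bag holds 3 vertices, so the decomposition has width 2, which upper-bounds the treewidth. For the lower bound, the 3 vertices {1, 2, 8} are pairwise adjacent, and any tree decomposition puts a clique entirely inside one bag — forcing width ≥ 2. The upper and lower bounds meet at 2, so that is the treewidth.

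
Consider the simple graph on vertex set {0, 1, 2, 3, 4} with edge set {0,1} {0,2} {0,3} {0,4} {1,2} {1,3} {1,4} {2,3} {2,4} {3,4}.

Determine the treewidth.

4

A width-4 tree decomposition is:
Bags: B1 = {0, 1, 2, 3, 4}
Tree: (single bag)
A single bag containing all 5 vertices is trivially a valid decomposition of width 4. For the lower bound, the 5 vertices {0, 1, 2, 3, 4} are pairwise adjacent, and any tree decomposition puts a clique entirely inside one bag — forcing width ≥ 4. Hence tw(G) = 4 exactly.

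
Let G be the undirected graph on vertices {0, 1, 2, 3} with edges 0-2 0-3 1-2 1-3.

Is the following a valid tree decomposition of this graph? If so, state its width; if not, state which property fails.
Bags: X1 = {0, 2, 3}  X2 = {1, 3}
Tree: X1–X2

A tree decomposition must satisfy three properties: every vertex lies in some bag; for every edge, both endpoints lie together in some bag; and for every vertex, the bags containing it form a connected subtree. Here edge (2,1) lies in no bag, so the decomposition is invalid.

No — edge (2,1) lies in no bag.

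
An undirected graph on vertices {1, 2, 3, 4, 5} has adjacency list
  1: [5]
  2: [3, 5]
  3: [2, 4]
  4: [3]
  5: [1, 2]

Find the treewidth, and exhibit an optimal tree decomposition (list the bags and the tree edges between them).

Treewidth 1.
Bags: B1 = {3, 4}  B2 = {2, 3}  B3 = {2, 5}  B4 = {1, 5}
Tree: B1–B2, B2–B3, B3–B4

Each bag holds 2 vertices, so the decomposition has width 1, which upper-bounds the treewidth. Any graph with an edge has treewidth ≥ 1, and G has the edge 4–3. The upper and lower bounds meet at 1, so that is the treewidth.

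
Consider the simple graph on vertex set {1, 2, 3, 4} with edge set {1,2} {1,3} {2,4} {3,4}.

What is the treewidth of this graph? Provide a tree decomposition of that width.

Treewidth 2.
One optimal decomposition is:
Bags: B1 = {2, 3, 4}  B2 = {1, 2, 3}
Tree: B1–B2

The largest bag has 3 vertices, giving width 2; this decomposition certifies tw(G) ≤ 2. For the lower bound, G contains the cycle 2–4–3–1–2, so G is not a forest; only forests have treewidth ≤ 1, hence tw(G) ≥ 2. Hence tw(G) = 2 exactly.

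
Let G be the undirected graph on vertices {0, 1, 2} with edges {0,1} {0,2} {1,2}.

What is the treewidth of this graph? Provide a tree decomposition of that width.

Treewidth 2.
One optimal decomposition is:
Bags: B1 = {0, 1, 2}
Tree: (single bag)

A single bag containing all 3 vertices is trivially a valid decomposition of width 2. Conversely, {0, 1, 2} is a clique of size 3, and the vertices of any clique must share a bag in every tree decomposition; so some bag has ≥ 3 vertices and tw(G) ≥ 2. Therefore the treewidth is 2.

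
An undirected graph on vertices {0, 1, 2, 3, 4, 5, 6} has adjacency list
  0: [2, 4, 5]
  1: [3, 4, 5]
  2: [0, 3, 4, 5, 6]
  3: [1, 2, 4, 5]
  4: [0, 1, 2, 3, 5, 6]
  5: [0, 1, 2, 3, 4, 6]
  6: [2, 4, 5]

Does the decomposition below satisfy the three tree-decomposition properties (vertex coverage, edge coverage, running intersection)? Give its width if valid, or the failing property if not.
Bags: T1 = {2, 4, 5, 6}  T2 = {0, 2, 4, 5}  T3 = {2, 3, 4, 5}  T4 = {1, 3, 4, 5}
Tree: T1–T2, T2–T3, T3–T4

Yes; width 3.

Vertex coverage: the bags together contain {0, 1, 2, 3, 4, 5, 6}, the full vertex set. Edge coverage: each edge of G has both endpoints in at least one bag. Running intersection: for every vertex, the bags containing it form a connected subtree. All three properties hold, so this is a valid tree decomposition of width max|bag| − 1 = 3, and hence tw(G) ≤ 3.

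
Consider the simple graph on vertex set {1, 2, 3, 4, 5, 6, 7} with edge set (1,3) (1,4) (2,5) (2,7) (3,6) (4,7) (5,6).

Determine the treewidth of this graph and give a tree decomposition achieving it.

Each bag holds 3 vertices, so the decomposition has width 2, which upper-bounds the treewidth. Since 7–4–1–3–6–5–2–7 is a cycle in G, G is not acyclic. Forests are exactly the graphs of treewidth ≤ 1, so tw(G) ≥ 2. Therefore the treewidth is 2.

Treewidth 2.
One such decomposition:
Bags: B1 = {1, 4, 7}  B2 = {1, 3, 7}  B3 = {3, 6, 7}  B4 = {5, 6, 7}  B5 = {2, 5, 7}
Tree: B1–B2, B2–B3, B3–B4, B4–B5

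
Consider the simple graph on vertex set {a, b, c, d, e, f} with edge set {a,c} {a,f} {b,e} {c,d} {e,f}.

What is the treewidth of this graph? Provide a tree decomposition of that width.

Each bag holds 2 vertices, so the decomposition has width 1, which upper-bounds the treewidth. Any graph with an edge has treewidth ≥ 1, and G has the edge b–e. Combining the bounds, tw(G) = 1.

Treewidth 1.
Bags: B1 = {b, e}  B2 = {e, f}  B3 = {a, f}  B4 = {a, c}  B5 = {c, d}
Tree: B1–B2, B2–B3, B3–B4, B4–B5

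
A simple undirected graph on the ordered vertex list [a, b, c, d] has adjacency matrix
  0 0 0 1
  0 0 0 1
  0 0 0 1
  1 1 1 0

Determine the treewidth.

1

A width-1 tree decomposition is:
Bags: B1 = {c, d}  B2 = {b, d}  B3 = {a, d}
Tree: B1–B2, B1–B3
Each bag holds 2 vertices, so the decomposition has width 1, which upper-bounds the treewidth. G has an edge, so its treewidth is at least 1. The upper and lower bounds meet at 1, so that is the treewidth.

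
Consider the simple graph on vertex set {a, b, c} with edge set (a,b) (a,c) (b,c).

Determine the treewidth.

A width-2 tree decomposition is:
Bags: B1 = {a, b, c}
Tree: (single bag)
A single bag containing all 3 vertices is trivially a valid decomposition of width 2. On the other hand G contains the 3-clique {a, b, c}. A clique must lie in a single bag of any decomposition, so no decomposition can have width below 2. Combining the bounds, tw(G) = 2.

2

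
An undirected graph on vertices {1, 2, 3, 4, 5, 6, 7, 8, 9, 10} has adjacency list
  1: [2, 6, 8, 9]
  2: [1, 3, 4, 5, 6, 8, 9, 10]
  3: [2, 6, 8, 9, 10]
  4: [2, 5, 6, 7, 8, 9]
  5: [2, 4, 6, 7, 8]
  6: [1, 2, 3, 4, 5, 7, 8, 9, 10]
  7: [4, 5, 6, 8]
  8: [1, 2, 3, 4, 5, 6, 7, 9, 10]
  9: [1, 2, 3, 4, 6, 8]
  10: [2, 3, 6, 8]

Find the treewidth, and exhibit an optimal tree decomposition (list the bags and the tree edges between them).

Each bag holds 5 vertices, so the decomposition has width 4, which upper-bounds the treewidth. Conversely, {1, 2, 6, 8, 9} is a clique of size 5, and the vertices of any clique must share a bag in every tree decomposition; so some bag has ≥ 5 vertices and tw(G) ≥ 4. The upper and lower bounds meet at 4, so that is the treewidth.

Treewidth 4.
One optimal decomposition is:
Bags: B1 = {1, 2, 6, 8, 9}  B2 = {2, 4, 6, 8, 9}  B3 = {2, 3, 6, 8, 9}  B4 = {2, 3, 6, 8, 10}  B5 = {2, 4, 5, 6, 8}  B6 = {4, 5, 6, 7, 8}
Tree: B1–B2, B2–B3, B3–B4, B2–B5, B5–B6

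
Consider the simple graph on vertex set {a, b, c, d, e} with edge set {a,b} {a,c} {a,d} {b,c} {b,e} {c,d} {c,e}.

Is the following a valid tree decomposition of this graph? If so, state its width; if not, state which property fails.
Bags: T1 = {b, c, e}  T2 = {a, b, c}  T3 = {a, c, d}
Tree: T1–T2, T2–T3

Yes; width 2.

Vertex coverage: the bags together contain {a, b, c, d, e}, the full vertex set. Edge coverage: each edge of G has both endpoints in at least one bag. Running intersection: for every vertex, the bags containing it form a connected subtree. All three properties hold, so this is a valid tree decomposition of width max|bag| − 1 = 2, and hence tw(G) ≤ 2.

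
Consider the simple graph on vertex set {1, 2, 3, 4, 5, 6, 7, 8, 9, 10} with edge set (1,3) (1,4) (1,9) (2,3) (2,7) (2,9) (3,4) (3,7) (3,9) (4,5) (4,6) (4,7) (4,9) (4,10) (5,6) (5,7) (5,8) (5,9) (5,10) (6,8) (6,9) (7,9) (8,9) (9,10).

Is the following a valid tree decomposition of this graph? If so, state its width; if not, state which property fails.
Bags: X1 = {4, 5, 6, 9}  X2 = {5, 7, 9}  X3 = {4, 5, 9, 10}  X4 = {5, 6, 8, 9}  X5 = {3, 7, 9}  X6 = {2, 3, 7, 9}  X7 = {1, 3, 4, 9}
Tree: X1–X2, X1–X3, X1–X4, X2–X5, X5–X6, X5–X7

No — edge (4,7) lies in no bag.

A tree decomposition must satisfy three properties: every vertex lies in some bag; for every edge, both endpoints lie together in some bag; and for every vertex, the bags containing it form a connected subtree. Here edge (4,7) lies in no bag, so the decomposition is invalid.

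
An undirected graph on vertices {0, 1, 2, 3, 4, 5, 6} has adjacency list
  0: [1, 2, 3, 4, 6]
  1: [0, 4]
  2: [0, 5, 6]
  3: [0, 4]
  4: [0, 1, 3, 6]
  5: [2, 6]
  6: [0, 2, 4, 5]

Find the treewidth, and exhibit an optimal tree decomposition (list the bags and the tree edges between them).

Treewidth 2.
Bags: B1 = {0, 2, 6}  B2 = {0, 4, 6}  B3 = {0, 1, 4}  B4 = {2, 5, 6}  B5 = {0, 3, 4}
Tree: B1–B2, B2–B3, B1–B4, B3–B5

Every bag has size at most 3, so the width is 3 − 1 = 2 and tw(G) ≤ 2. For the lower bound, the 3 vertices {0, 2, 6} are pairwise adjacent, and any tree decomposition puts a clique entirely inside one bag — forcing width ≥ 2. Therefore the treewidth is 2.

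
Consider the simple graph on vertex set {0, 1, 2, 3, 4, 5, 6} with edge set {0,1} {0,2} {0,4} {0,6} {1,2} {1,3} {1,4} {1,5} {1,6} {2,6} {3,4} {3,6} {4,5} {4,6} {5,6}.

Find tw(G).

A width-3 tree decomposition is:
Bags: B1 = {0, 1, 2, 6}  B2 = {0, 1, 4, 6}  B3 = {1, 3, 4, 6}  B4 = {1, 4, 5, 6}
Tree: B1–B2, B2–B3, B3–B4
Each bag holds 4 vertices, so the decomposition has width 3, which upper-bounds the treewidth. Conversely, {0, 1, 2, 6} is a clique of size 4, and the vertices of any clique must share a bag in every tree decomposition; so some bag has ≥ 4 vertices and tw(G) ≥ 3. Combining the bounds, tw(G) = 3.

3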